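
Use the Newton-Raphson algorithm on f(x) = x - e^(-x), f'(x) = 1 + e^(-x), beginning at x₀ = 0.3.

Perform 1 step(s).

f(x) = x - e^(-x)
f'(x) = 1 + e^(-x)
x₀ = 0.3

Newton-Raphson formula: x_{n+1} = x_n - f(x_n)/f'(x_n)

Iteration 1:
  f(0.300000) = -0.440818
  f'(0.300000) = 1.740818
  x_1 = 0.300000 - (-0.440818)/1.740818 = 0.553225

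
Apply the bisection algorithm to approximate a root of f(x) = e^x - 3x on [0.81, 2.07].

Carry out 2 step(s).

f(x) = e^x - 3x
Initial interval: [0.81, 2.07]

Iteration 1:
  c_1 = (0.810000 + 2.070000)/2 = 1.440000
  f(c_1) = f(1.440000) = -0.099304
  f(a) × f(c) ≥ 0, new interval: [1.440000, 2.070000]
Iteration 2:
  c_2 = (1.440000 + 2.070000)/2 = 1.755000
  f(c_2) = f(1.755000) = 0.518448
  f(a) × f(c) < 0, new interval: [1.440000, 1.755000]

After 2 iteration(s), the approximation is c_2 = 1.755000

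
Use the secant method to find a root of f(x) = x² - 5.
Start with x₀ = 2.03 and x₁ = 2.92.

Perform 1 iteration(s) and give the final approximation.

f(x) = x² - 5
x₀ = 2.03, x₁ = 2.92

Secant formula: x_{n+1} = x_n - f(x_n)(x_n - x_{n-1})/(f(x_n) - f(x_{n-1}))

Iteration 1:
  f(2.030000) = -0.879100
  f(2.920000) = 3.526400
  x_2 = 2.920000 - 3.526400×(2.920000 - 2.030000)/(3.526400 - (-0.879100))
       = 2.207596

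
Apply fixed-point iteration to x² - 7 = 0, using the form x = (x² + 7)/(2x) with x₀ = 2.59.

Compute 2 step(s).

Equation: x² - 7 = 0
Fixed-point form: x = (x² + 7)/(2x)
x₀ = 2.59

x_1 = g(2.590000) = 2.646351
x_2 = g(2.646351) = 2.645751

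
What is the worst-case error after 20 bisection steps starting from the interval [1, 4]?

Bisection error bound: |error| ≤ (b-a)/2^n
|error| ≤ (4 - 1)/2^20 = 3/2^20
|error| ≤ 0.0000028610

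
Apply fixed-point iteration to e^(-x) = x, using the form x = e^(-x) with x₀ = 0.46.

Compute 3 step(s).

Equation: e^(-x) = x
Fixed-point form: x = e^(-x)
x₀ = 0.46

x_1 = g(0.460000) = 0.631284
x_2 = g(0.631284) = 0.531909
x_3 = g(0.531909) = 0.587483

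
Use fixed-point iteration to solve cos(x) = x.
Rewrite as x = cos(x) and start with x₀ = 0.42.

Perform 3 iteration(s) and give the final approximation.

Equation: cos(x) = x
Fixed-point form: x = cos(x)
x₀ = 0.42

x_1 = g(0.420000) = 0.913089
x_2 = g(0.913089) = 0.611304
x_3 = g(0.611304) = 0.818900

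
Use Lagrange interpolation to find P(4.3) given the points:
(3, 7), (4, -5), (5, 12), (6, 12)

Lagrange interpolation formula:
P(x) = Σ yᵢ × Lᵢ(x)
where Lᵢ(x) = Π_{j≠i} (x - xⱼ)/(xᵢ - xⱼ)

L_0(4.3) = (4.3 - 4)/(3 - 4) × (4.3 - 5)/(3 - 5) × (4.3 - 6)/(3 - 6) = -0.059500
L_1(4.3) = (4.3 - 3)/(4 - 3) × (4.3 - 5)/(4 - 5) × (4.3 - 6)/(4 - 6) = 0.773500
L_2(4.3) = (4.3 - 3)/(5 - 3) × (4.3 - 4)/(5 - 4) × (4.3 - 6)/(5 - 6) = 0.331500
L_3(4.3) = (4.3 - 3)/(6 - 3) × (4.3 - 4)/(6 - 4) × (4.3 - 5)/(6 - 5) = -0.045500

P(4.3) = 7×L_0(4.3) + (-5)×L_1(4.3) + 12×L_2(4.3) + 12×L_3(4.3)
P(4.3) = -0.852000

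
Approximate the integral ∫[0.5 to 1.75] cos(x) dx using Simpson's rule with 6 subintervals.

f(x) = cos(x)
a = 0.5, b = 1.75, n = 6
h = (b - a)/n = 0.208333

Simpson's rule: (h/3)[f(x₀) + 4f(x₁) + 2f(x₂) + ... + f(xₙ)]

x_0 = 0.5000, f(x_0) = 0.877583, coefficient = 1
x_1 = 0.7083, f(x_1) = 0.759447, coefficient = 4
x_2 = 0.9167, f(x_2) = 0.608469, coefficient = 2
x_3 = 1.1250, f(x_3) = 0.431177, coefficient = 4
x_4 = 1.3333, f(x_4) = 0.235238, coefficient = 2
x_5 = 1.5417, f(x_5) = 0.029126, coefficient = 4
x_6 = 1.7500, f(x_6) = -0.178246, coefficient = 1

I ≈ (0.208333/3) × 7.265746 = 0.504566
Exact value: 0.504560
Error: 0.000005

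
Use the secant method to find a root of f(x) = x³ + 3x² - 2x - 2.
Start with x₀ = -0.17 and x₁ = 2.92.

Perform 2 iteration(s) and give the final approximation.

f(x) = x³ + 3x² - 2x - 2
x₀ = -0.17, x₁ = 2.92

Secant formula: x_{n+1} = x_n - f(x_n)(x_n - x_{n-1})/(f(x_n) - f(x_{n-1}))

Iteration 1:
  f(-0.170000) = -1.578213
  f(2.920000) = 42.636288
  x_2 = 2.920000 - 42.636288×(2.920000 - (-0.170000))/(42.636288 - (-1.578213))
       = -0.059704
Iteration 2:
  f(2.920000) = 42.636288
  f(-0.059704) = -1.870111
  x_3 = -0.059704 - (-1.870111)×(-0.059704 - 2.920000)/(-1.870111 - 42.636288)
       = 0.065500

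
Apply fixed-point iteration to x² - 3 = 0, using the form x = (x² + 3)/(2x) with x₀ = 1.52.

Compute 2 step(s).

Equation: x² - 3 = 0
Fixed-point form: x = (x² + 3)/(2x)
x₀ = 1.52

x_1 = g(1.520000) = 1.746842
x_2 = g(1.746842) = 1.732113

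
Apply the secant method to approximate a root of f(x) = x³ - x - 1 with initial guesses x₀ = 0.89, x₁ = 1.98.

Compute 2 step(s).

f(x) = x³ - x - 1
x₀ = 0.89, x₁ = 1.98

Secant formula: x_{n+1} = x_n - f(x_n)(x_n - x_{n-1})/(f(x_n) - f(x_{n-1}))

Iteration 1:
  f(0.890000) = -1.185031
  f(1.980000) = 4.782392
  x_2 = 1.980000 - 4.782392×(1.980000 - 0.890000)/(4.782392 - (-1.185031))
       = 1.106456
Iteration 2:
  f(1.980000) = 4.782392
  f(1.106456) = -0.751883
  x_3 = 1.106456 - (-0.751883)×(1.106456 - 1.980000)/(-0.751883 - 4.782392)
       = 1.225135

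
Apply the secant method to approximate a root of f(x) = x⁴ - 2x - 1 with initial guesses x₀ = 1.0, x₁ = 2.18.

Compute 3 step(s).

f(x) = x⁴ - 2x - 1
x₀ = 1.0, x₁ = 2.18

Secant formula: x_{n+1} = x_n - f(x_n)(x_n - x_{n-1})/(f(x_n) - f(x_{n-1}))

Iteration 1:
  f(1.000000) = -2.000000
  f(2.180000) = 17.225306
  x_2 = 2.180000 - 17.225306×(2.180000 - 1.000000)/(17.225306 - (-2.000000))
       = 1.122755
Iteration 2:
  f(2.180000) = 17.225306
  f(1.122755) = -1.656452
  x_3 = 1.122755 - (-1.656452)×(1.122755 - 2.180000)/(-1.656452 - 17.225306)
       = 1.215504
Iteration 3:
  f(1.122755) = -1.656452
  f(1.215504) = -1.248147
  x_4 = 1.215504 - (-1.248147)×(1.215504 - 1.122755)/(-1.248147 - (-1.656452))
       = 1.499031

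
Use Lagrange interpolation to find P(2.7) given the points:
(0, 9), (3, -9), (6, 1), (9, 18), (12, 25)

Lagrange interpolation formula:
P(x) = Σ yᵢ × Lᵢ(x)
where Lᵢ(x) = Π_{j≠i} (x - xⱼ)/(xᵢ - xⱼ)

L_0(2.7) = (2.7 - 3)/(0 - 3) × (2.7 - 6)/(0 - 6) × (2.7 - 9)/(0 - 9) × (2.7 - 12)/(0 - 12) = 0.029837
L_1(2.7) = (2.7 - 0)/(3 - 0) × (2.7 - 6)/(3 - 6) × (2.7 - 9)/(3 - 9) × (2.7 - 12)/(3 - 12) = 1.074150
L_2(2.7) = (2.7 - 0)/(6 - 0) × (2.7 - 3)/(6 - 3) × (2.7 - 9)/(6 - 9) × (2.7 - 12)/(6 - 12) = -0.146475
L_3(2.7) = (2.7 - 0)/(9 - 0) × (2.7 - 3)/(9 - 3) × (2.7 - 6)/(9 - 6) × (2.7 - 12)/(9 - 12) = 0.051150
L_4(2.7) = (2.7 - 0)/(12 - 0) × (2.7 - 3)/(12 - 3) × (2.7 - 6)/(12 - 6) × (2.7 - 9)/(12 - 9) = -0.008662

P(2.7) = 9×L_0(2.7) + (-9)×L_1(2.7) + 1×L_2(2.7) + 18×L_3(2.7) + 25×L_4(2.7)
P(2.7) = -8.841150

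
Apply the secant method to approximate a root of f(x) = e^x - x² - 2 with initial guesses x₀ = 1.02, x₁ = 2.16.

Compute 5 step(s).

f(x) = e^x - x² - 2
x₀ = 1.02, x₁ = 2.16

Secant formula: x_{n+1} = x_n - f(x_n)(x_n - x_{n-1})/(f(x_n) - f(x_{n-1}))

Iteration 1:
  f(1.020000) = -0.267205
  f(2.160000) = 2.005538
  x_2 = 2.160000 - 2.005538×(2.160000 - 1.020000)/(2.005538 - (-0.267205))
       = 1.154029
Iteration 2:
  f(2.160000) = 2.005538
  f(1.154029) = -0.160840
  x_3 = 1.154029 - (-0.160840)×(1.154029 - 2.160000)/(-0.160840 - 2.005538)
       = 1.228716
Iteration 3:
  f(1.154029) = -0.160840
  f(1.228716) = -0.092903
  x_4 = 1.228716 - (-0.092903)×(1.228716 - 1.154029)/(-0.092903 - (-0.160840))
       = 1.330851
Iteration 4:
  f(1.228716) = -0.092903
  f(1.330851) = 0.013098
  x_5 = 1.330851 - 0.013098×(1.330851 - 1.228716)/(0.013098 - (-0.092903))
       = 1.318231
Iteration 5:
  f(1.330851) = 0.013098
  f(1.318231) = -0.000928
  x_6 = 1.318231 - (-0.000928)×(1.318231 - 1.330851)/(-0.000928 - 0.013098)
       = 1.319066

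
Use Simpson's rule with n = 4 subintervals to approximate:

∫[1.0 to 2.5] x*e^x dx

f(x) = x*e^x
a = 1.0, b = 2.5, n = 4
h = (b - a)/n = 0.375000

Simpson's rule: (h/3)[f(x₀) + 4f(x₁) + 2f(x₂) + ... + f(xₙ)]

x_0 = 1.0000, f(x_0) = 2.718282, coefficient = 1
x_1 = 1.3750, f(x_1) = 5.438230, coefficient = 4
x_2 = 1.7500, f(x_2) = 10.070555, coefficient = 2
x_3 = 2.1250, f(x_3) = 17.792407, coefficient = 4
x_4 = 2.5000, f(x_4) = 30.456235, coefficient = 1

I ≈ (0.375000/3) × 146.238177 = 18.279772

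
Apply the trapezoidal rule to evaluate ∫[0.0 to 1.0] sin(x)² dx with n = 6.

f(x) = sin(x)²
a = 0.0, b = 1.0, n = 6
h = (b - a)/n = 0.166667

Trapezoidal rule: (h/2)[f(x₀) + 2f(x₁) + 2f(x₂) + ... + f(xₙ)]

x_0 = 0.0000, f(x_0) = 0.000000, coefficient = 1
x_1 = 0.1667, f(x_1) = 0.027522, coefficient = 2
x_2 = 0.3333, f(x_2) = 0.107056, coefficient = 2
x_3 = 0.5000, f(x_3) = 0.229849, coefficient = 2
x_4 = 0.6667, f(x_4) = 0.382381, coefficient = 2
x_5 = 0.8333, f(x_5) = 0.547862, coefficient = 2
x_6 = 1.0000, f(x_6) = 0.708073, coefficient = 1

I ≈ (0.166667/2) × 3.297413 = 0.274784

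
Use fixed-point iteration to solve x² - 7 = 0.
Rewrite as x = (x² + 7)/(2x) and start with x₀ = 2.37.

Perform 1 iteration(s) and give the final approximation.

Equation: x² - 7 = 0
Fixed-point form: x = (x² + 7)/(2x)
x₀ = 2.37

x_1 = g(2.370000) = 2.661793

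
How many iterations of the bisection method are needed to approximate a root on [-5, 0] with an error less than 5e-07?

We need (b-a)/2^n ≤ 5e-07
(0 - (-5))/2^n ≤ 5e-07
5/2^n ≤ 5e-07
2^n ≥ 10000000
n ≥ log₂(10000000) = 23.25
n ≥ 24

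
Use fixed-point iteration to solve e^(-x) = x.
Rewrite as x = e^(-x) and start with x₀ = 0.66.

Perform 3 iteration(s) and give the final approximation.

Equation: e^(-x) = x
Fixed-point form: x = e^(-x)
x₀ = 0.66

x_1 = g(0.660000) = 0.516851
x_2 = g(0.516851) = 0.596395
x_3 = g(0.596395) = 0.550793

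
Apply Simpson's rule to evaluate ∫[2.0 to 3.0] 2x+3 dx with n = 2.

f(x) = 2x+3
a = 2.0, b = 3.0, n = 2
h = (b - a)/n = 0.500000

Simpson's rule: (h/3)[f(x₀) + 4f(x₁) + 2f(x₂) + ... + f(xₙ)]

x_0 = 2.0000, f(x_0) = 7.000000, coefficient = 1
x_1 = 2.5000, f(x_1) = 8.000000, coefficient = 4
x_2 = 3.0000, f(x_2) = 9.000000, coefficient = 1

I ≈ (0.500000/3) × 48.000000 = 8.000000
Exact value: 8.000000
Error: 0.000000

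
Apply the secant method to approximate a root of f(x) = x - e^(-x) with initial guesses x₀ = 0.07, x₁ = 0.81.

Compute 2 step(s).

f(x) = x - e^(-x)
x₀ = 0.07, x₁ = 0.81

Secant formula: x_{n+1} = x_n - f(x_n)(x_n - x_{n-1})/(f(x_n) - f(x_{n-1}))

Iteration 1:
  f(0.070000) = -0.862394
  f(0.810000) = 0.365142
  x_2 = 0.810000 - 0.365142×(0.810000 - 0.070000)/(0.365142 - (-0.862394))
       = 0.589880
Iteration 2:
  f(0.810000) = 0.365142
  f(0.589880) = 0.035486
  x_3 = 0.589880 - 0.035486×(0.589880 - 0.810000)/(0.035486 - 0.365142)
       = 0.566185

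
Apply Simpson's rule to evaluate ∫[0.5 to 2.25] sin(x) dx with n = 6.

f(x) = sin(x)
a = 0.5, b = 2.25, n = 6
h = (b - a)/n = 0.291667

Simpson's rule: (h/3)[f(x₀) + 4f(x₁) + 2f(x₂) + ... + f(xₙ)]

x_0 = 0.5000, f(x_0) = 0.479426, coefficient = 1
x_1 = 0.7917, f(x_1) = 0.711525, coefficient = 4
x_2 = 1.0833, f(x_2) = 0.883524, coefficient = 2
x_3 = 1.3750, f(x_3) = 0.980893, coefficient = 4
x_4 = 1.6667, f(x_4) = 0.995408, coefficient = 2
x_5 = 1.9583, f(x_5) = 0.925843, coefficient = 4
x_6 = 2.2500, f(x_6) = 0.778073, coefficient = 1

I ≈ (0.291667/3) × 15.488407 = 1.505817
Exact value: 1.505756
Error: 0.000061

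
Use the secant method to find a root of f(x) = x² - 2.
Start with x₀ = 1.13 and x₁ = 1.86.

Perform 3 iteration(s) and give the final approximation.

f(x) = x² - 2
x₀ = 1.13, x₁ = 1.86

Secant formula: x_{n+1} = x_n - f(x_n)(x_n - x_{n-1})/(f(x_n) - f(x_{n-1}))

Iteration 1:
  f(1.130000) = -0.723100
  f(1.860000) = 1.459600
  x_2 = 1.860000 - 1.459600×(1.860000 - 1.130000)/(1.459600 - (-0.723100))
       = 1.371839
Iteration 2:
  f(1.860000) = 1.459600
  f(1.371839) = -0.118056
  x_3 = 1.371839 - (-0.118056)×(1.371839 - 1.860000)/(-0.118056 - 1.459600)
       = 1.408369
Iteration 3:
  f(1.371839) = -0.118056
  f(1.408369) = -0.016498
  x_4 = 1.408369 - (-0.016498)×(1.408369 - 1.371839)/(-0.016498 - (-0.118056))
       = 1.414303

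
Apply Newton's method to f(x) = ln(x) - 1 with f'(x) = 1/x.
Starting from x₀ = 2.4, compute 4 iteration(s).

f(x) = ln(x) - 1
f'(x) = 1/x
x₀ = 2.4

Newton-Raphson formula: x_{n+1} = x_n - f(x_n)/f'(x_n)

Iteration 1:
  f(2.400000) = -0.124531
  f'(2.400000) = 0.416667
  x_1 = 2.400000 - (-0.124531)/0.416667 = 2.698875
Iteration 2:
  f(2.698875) = -0.007165
  f'(2.698875) = 0.370525
  x_2 = 2.698875 - (-0.007165)/0.370525 = 2.718212
Iteration 3:
  f(2.718212) = -0.000026
  f'(2.718212) = 0.367889
  x_3 = 2.718212 - (-0.000026)/0.367889 = 2.718282
Iteration 4:
  f(2.718282) = 0.000000
  f'(2.718282) = 0.367879
  x_4 = 2.718282 - 0.000000/0.367879 = 2.718282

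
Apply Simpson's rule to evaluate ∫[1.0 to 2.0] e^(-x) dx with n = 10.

f(x) = e^(-x)
a = 1.0, b = 2.0, n = 10
h = (b - a)/n = 0.100000

Simpson's rule: (h/3)[f(x₀) + 4f(x₁) + 2f(x₂) + ... + f(xₙ)]

x_0 = 1.0000, f(x_0) = 0.367879, coefficient = 1
x_1 = 1.1000, f(x_1) = 0.332871, coefficient = 4
x_2 = 1.2000, f(x_2) = 0.301194, coefficient = 2
x_3 = 1.3000, f(x_3) = 0.272532, coefficient = 4
x_4 = 1.4000, f(x_4) = 0.246597, coefficient = 2
x_5 = 1.5000, f(x_5) = 0.223130, coefficient = 4
x_6 = 1.6000, f(x_6) = 0.201897, coefficient = 2
x_7 = 1.7000, f(x_7) = 0.182684, coefficient = 4
x_8 = 1.8000, f(x_8) = 0.165299, coefficient = 2
x_9 = 1.9000, f(x_9) = 0.149569, coefficient = 4
x_10 = 2.0000, f(x_10) = 0.135335, coefficient = 1

I ≈ (0.100000/3) × 6.976329 = 0.232544
Exact value: 0.232544
Error: 0.000000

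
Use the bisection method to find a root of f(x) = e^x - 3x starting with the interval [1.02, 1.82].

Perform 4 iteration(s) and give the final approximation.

f(x) = e^x - 3x
Initial interval: [1.02, 1.82]

Iteration 1:
  c_1 = (1.020000 + 1.820000)/2 = 1.420000
  f(c_1) = f(1.420000) = -0.122880
  f(a) × f(c) ≥ 0, new interval: [1.420000, 1.820000]
Iteration 2:
  c_2 = (1.420000 + 1.820000)/2 = 1.620000
  f(c_2) = f(1.620000) = 0.193090
  f(a) × f(c) < 0, new interval: [1.420000, 1.620000]
Iteration 3:
  c_3 = (1.420000 + 1.620000)/2 = 1.520000
  f(c_3) = f(1.520000) = 0.012225
  f(a) × f(c) < 0, new interval: [1.420000, 1.520000]
Iteration 4:
  c_4 = (1.420000 + 1.520000)/2 = 1.470000
  f(c_4) = f(1.470000) = -0.060765
  f(a) × f(c) ≥ 0, new interval: [1.470000, 1.520000]

After 4 iteration(s), the approximation is c_4 = 1.470000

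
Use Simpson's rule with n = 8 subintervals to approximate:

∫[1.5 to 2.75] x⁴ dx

f(x) = x⁴
a = 1.5, b = 2.75, n = 8
h = (b - a)/n = 0.156250

Simpson's rule: (h/3)[f(x₀) + 4f(x₁) + 2f(x₂) + ... + f(xₙ)]

x_0 = 1.5000, f(x_0) = 5.062500, coefficient = 1
x_1 = 1.6562, f(x_1) = 7.524949, coefficient = 4
x_2 = 1.8125, f(x_2) = 10.792252, coefficient = 2
x_3 = 1.9688, f(x_3) = 15.023194, coefficient = 4
x_4 = 2.1250, f(x_4) = 20.390869, coefficient = 2
x_5 = 2.2812, f(x_5) = 27.082673, coefficient = 4
x_6 = 2.4375, f(x_6) = 35.300308, coefficient = 2
x_7 = 2.5938, f(x_7) = 45.259782, coefficient = 4
x_8 = 2.7500, f(x_8) = 57.191406, coefficient = 1

I ≈ (0.156250/3) × 574.783157 = 29.936623
Exact value: 29.936523
Error: 0.000099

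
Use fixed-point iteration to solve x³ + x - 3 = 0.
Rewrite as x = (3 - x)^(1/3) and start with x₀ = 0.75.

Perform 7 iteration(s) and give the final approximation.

Equation: x³ + x - 3 = 0
Fixed-point form: x = (3 - x)^(1/3)
x₀ = 0.75

x_1 = g(0.750000) = 1.310371
x_2 = g(1.310371) = 1.191051
x_3 = g(1.191051) = 1.218453
x_4 = g(1.218453) = 1.212269
x_5 = g(1.212269) = 1.213670
x_6 = g(1.213670) = 1.213353
x_7 = g(1.213353) = 1.213425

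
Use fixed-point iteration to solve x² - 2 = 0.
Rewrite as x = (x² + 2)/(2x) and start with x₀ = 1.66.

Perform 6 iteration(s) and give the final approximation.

Equation: x² - 2 = 0
Fixed-point form: x = (x² + 2)/(2x)
x₀ = 1.66

x_1 = g(1.660000) = 1.432410
x_2 = g(1.432410) = 1.414329
x_3 = g(1.414329) = 1.414214
x_4 = g(1.414214) = 1.414214
x_5 = g(1.414214) = 1.414214
x_6 = g(1.414214) = 1.414214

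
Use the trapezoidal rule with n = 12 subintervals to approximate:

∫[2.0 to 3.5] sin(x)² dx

f(x) = sin(x)²
a = 2.0, b = 3.5, n = 12
h = (b - a)/n = 0.125000

Trapezoidal rule: (h/2)[f(x₀) + 2f(x₁) + 2f(x₂) + ... + f(xₙ)]

x_0 = 2.0000, f(x_0) = 0.826822, coefficient = 1
x_1 = 2.1250, f(x_1) = 0.723044, coefficient = 2
x_2 = 2.2500, f(x_2) = 0.605398, coefficient = 2
x_3 = 2.3750, f(x_3) = 0.481199, coefficient = 2
x_4 = 2.5000, f(x_4) = 0.358169, coefficient = 2
x_5 = 2.6250, f(x_5) = 0.243957, coefficient = 2
x_6 = 2.7500, f(x_6) = 0.145665, coefficient = 2
x_7 = 2.8750, f(x_7) = 0.069404, coefficient = 2
x_8 = 3.0000, f(x_8) = 0.019915, coefficient = 2
x_9 = 3.1250, f(x_9) = 0.000275, coefficient = 2
x_10 = 3.2500, f(x_10) = 0.011706, coefficient = 2
x_11 = 3.3750, f(x_11) = 0.053497, coefficient = 2
x_12 = 3.5000, f(x_12) = 0.123049, coefficient = 1

I ≈ (0.125000/2) × 6.374328 = 0.398396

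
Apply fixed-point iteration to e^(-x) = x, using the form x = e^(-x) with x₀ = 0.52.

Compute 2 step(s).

Equation: e^(-x) = x
Fixed-point form: x = e^(-x)
x₀ = 0.52

x_1 = g(0.520000) = 0.594521
x_2 = g(0.594521) = 0.551827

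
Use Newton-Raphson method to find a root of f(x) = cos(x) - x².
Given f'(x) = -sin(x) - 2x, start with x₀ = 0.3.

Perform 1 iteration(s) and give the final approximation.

f(x) = cos(x) - x²
f'(x) = -sin(x) - 2x
x₀ = 0.3

Newton-Raphson formula: x_{n+1} = x_n - f(x_n)/f'(x_n)

Iteration 1:
  f(0.300000) = 0.865336
  f'(0.300000) = -0.895520
  x_1 = 0.300000 - 0.865336/(-0.895520) = 1.266295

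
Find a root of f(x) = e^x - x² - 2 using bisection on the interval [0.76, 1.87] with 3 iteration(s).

f(x) = e^x - x² - 2
Initial interval: [0.76, 1.87]

Iteration 1:
  c_1 = (0.760000 + 1.870000)/2 = 1.315000
  f(c_1) = f(1.315000) = -0.004474
  f(a) × f(c) ≥ 0, new interval: [1.315000, 1.870000]
Iteration 2:
  c_2 = (1.315000 + 1.870000)/2 = 1.592500
  f(c_2) = f(1.592500) = 0.379967
  f(a) × f(c) < 0, new interval: [1.315000, 1.592500]
Iteration 3:
  c_3 = (1.315000 + 1.592500)/2 = 1.453750
  f(c_3) = f(1.453750) = 0.165742
  f(a) × f(c) < 0, new interval: [1.315000, 1.453750]

After 3 iteration(s), the approximation is c_3 = 1.453750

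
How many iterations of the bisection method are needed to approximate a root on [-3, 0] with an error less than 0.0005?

We need (b-a)/2^n ≤ 0.0005
(0 - (-3))/2^n ≤ 0.0005
3/2^n ≤ 0.0005
2^n ≥ 6000
n ≥ log₂(6000) = 12.55
n ≥ 13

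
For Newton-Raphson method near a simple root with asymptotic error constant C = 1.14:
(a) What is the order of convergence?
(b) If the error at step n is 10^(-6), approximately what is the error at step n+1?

(a) Newton-Raphson has quadratic (order 2) convergence near simple roots.
    This means |e_{n+1}| ≈ C|e_n|².

(b) With |e_n| = 10^(-6) and C = 1.14:
    |e_{n+1}| ≈ 1.14 × (10^(-6))² = 1.14 × 10^(-12)

(a) 2 (quadratic); (b) |e_{n+1}| ≈ 1.140e-12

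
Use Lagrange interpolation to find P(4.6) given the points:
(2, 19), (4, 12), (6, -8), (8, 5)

Lagrange interpolation formula:
P(x) = Σ yᵢ × Lᵢ(x)
where Lᵢ(x) = Π_{j≠i} (x - xⱼ)/(xᵢ - xⱼ)

L_0(4.6) = (4.6 - 4)/(2 - 4) × (4.6 - 6)/(2 - 6) × (4.6 - 8)/(2 - 8) = -0.059500
L_1(4.6) = (4.6 - 2)/(4 - 2) × (4.6 - 6)/(4 - 6) × (4.6 - 8)/(4 - 8) = 0.773500
L_2(4.6) = (4.6 - 2)/(6 - 2) × (4.6 - 4)/(6 - 4) × (4.6 - 8)/(6 - 8) = 0.331500
L_3(4.6) = (4.6 - 2)/(8 - 2) × (4.6 - 4)/(8 - 4) × (4.6 - 6)/(8 - 6) = -0.045500

P(4.6) = 19×L_0(4.6) + 12×L_1(4.6) + (-8)×L_2(4.6) + 5×L_3(4.6)
P(4.6) = 5.272000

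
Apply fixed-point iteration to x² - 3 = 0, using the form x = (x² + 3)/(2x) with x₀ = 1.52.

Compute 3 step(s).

Equation: x² - 3 = 0
Fixed-point form: x = (x² + 3)/(2x)
x₀ = 1.52

x_1 = g(1.520000) = 1.746842
x_2 = g(1.746842) = 1.732113
x_3 = g(1.732113) = 1.732051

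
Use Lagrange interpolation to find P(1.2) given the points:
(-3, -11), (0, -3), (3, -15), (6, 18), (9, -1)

Lagrange interpolation formula:
P(x) = Σ yᵢ × Lᵢ(x)
where Lᵢ(x) = Π_{j≠i} (x - xⱼ)/(xᵢ - xⱼ)

L_0(1.2) = (1.2 - 0)/(-3 - 0) × (1.2 - 3)/(-3 - 3) × (1.2 - 6)/(-3 - 6) × (1.2 - 9)/(-3 - 9) = -0.041600
L_1(1.2) = (1.2 - (-3))/(0 - (-3)) × (1.2 - 3)/(0 - 3) × (1.2 - 6)/(0 - 6) × (1.2 - 9)/(0 - 9) = 0.582400
L_2(1.2) = (1.2 - (-3))/(3 - (-3)) × (1.2 - 0)/(3 - 0) × (1.2 - 6)/(3 - 6) × (1.2 - 9)/(3 - 9) = 0.582400
L_3(1.2) = (1.2 - (-3))/(6 - (-3)) × (1.2 - 0)/(6 - 0) × (1.2 - 3)/(6 - 3) × (1.2 - 9)/(6 - 9) = -0.145600
L_4(1.2) = (1.2 - (-3))/(9 - (-3)) × (1.2 - 0)/(9 - 0) × (1.2 - 3)/(9 - 3) × (1.2 - 6)/(9 - 6) = 0.022400

P(1.2) = (-11)×L_0(1.2) + (-3)×L_1(1.2) + (-15)×L_2(1.2) + 18×L_3(1.2) + (-1)×L_4(1.2)
P(1.2) = -12.668800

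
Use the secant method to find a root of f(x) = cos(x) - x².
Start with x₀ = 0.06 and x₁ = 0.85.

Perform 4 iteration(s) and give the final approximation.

f(x) = cos(x) - x²
x₀ = 0.06, x₁ = 0.85

Secant formula: x_{n+1} = x_n - f(x_n)(x_n - x_{n-1})/(f(x_n) - f(x_{n-1}))

Iteration 1:
  f(0.060000) = 0.994601
  f(0.850000) = -0.062517
  x_2 = 0.850000 - (-0.062517)×(0.850000 - 0.060000)/(-0.062517 - 0.994601)
       = 0.803280
Iteration 2:
  f(0.850000) = -0.062517
  f(0.803280) = 0.049091
  x_3 = 0.803280 - 0.049091×(0.803280 - 0.850000)/(0.049091 - (-0.062517))
       = 0.823830
Iteration 3:
  f(0.803280) = 0.049091
  f(0.823830) = 0.000720
  x_4 = 0.823830 - 0.000720×(0.823830 - 0.803280)/(0.000720 - 0.049091)
       = 0.824136
Iteration 4:
  f(0.823830) = 0.000720
  f(0.824136) = -0.000009
  x_5 = 0.824136 - (-0.000009)×(0.824136 - 0.823830)/(-0.000009 - 0.000720)
       = 0.824132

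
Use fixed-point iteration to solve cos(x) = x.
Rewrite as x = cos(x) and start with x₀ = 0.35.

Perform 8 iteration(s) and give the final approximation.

Equation: cos(x) = x
Fixed-point form: x = cos(x)
x₀ = 0.35

x_1 = g(0.350000) = 0.939373
x_2 = g(0.939373) = 0.590294
x_3 = g(0.590294) = 0.830777
x_4 = g(0.830777) = 0.674302
x_5 = g(0.674302) = 0.781143
x_6 = g(0.781143) = 0.710109
x_7 = g(0.710109) = 0.758291
x_8 = g(0.758291) = 0.726013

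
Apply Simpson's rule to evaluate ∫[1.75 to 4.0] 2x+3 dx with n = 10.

f(x) = 2x+3
a = 1.75, b = 4.0, n = 10
h = (b - a)/n = 0.225000

Simpson's rule: (h/3)[f(x₀) + 4f(x₁) + 2f(x₂) + ... + f(xₙ)]

x_0 = 1.7500, f(x_0) = 6.500000, coefficient = 1
x_1 = 1.9750, f(x_1) = 6.950000, coefficient = 4
x_2 = 2.2000, f(x_2) = 7.400000, coefficient = 2
x_3 = 2.4250, f(x_3) = 7.850000, coefficient = 4
x_4 = 2.6500, f(x_4) = 8.300000, coefficient = 2
x_5 = 2.8750, f(x_5) = 8.750000, coefficient = 4
x_6 = 3.1000, f(x_6) = 9.200000, coefficient = 2
x_7 = 3.3250, f(x_7) = 9.650000, coefficient = 4
x_8 = 3.5500, f(x_8) = 10.100000, coefficient = 2
x_9 = 3.7750, f(x_9) = 10.550000, coefficient = 4
x_10 = 4.0000, f(x_10) = 11.000000, coefficient = 1

I ≈ (0.225000/3) × 262.500000 = 19.687500
Exact value: 19.687500
Error: 0.000000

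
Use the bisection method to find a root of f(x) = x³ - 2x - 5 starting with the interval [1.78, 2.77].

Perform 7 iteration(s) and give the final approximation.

f(x) = x³ - 2x - 5
Initial interval: [1.78, 2.77]

Iteration 1:
  c_1 = (1.780000 + 2.770000)/2 = 2.275000
  f(c_1) = f(2.275000) = 2.224547
  f(a) × f(c) < 0, new interval: [1.780000, 2.275000]
Iteration 2:
  c_2 = (1.780000 + 2.275000)/2 = 2.027500
  f(c_2) = f(2.027500) = -0.720442
  f(a) × f(c) ≥ 0, new interval: [2.027500, 2.275000]
Iteration 3:
  c_3 = (2.027500 + 2.275000)/2 = 2.151250
  f(c_3) = f(2.151250) = 0.653219
  f(a) × f(c) < 0, new interval: [2.027500, 2.151250]
Iteration 4:
  c_4 = (2.027500 + 2.151250)/2 = 2.089375
  f(c_4) = f(2.089375) = -0.057609
  f(a) × f(c) ≥ 0, new interval: [2.089375, 2.151250]
Iteration 5:
  c_5 = (2.089375 + 2.151250)/2 = 2.120312
  f(c_5) = f(2.120312) = 0.291717
  f(a) × f(c) < 0, new interval: [2.089375, 2.120312]
Iteration 6:
  c_6 = (2.089375 + 2.120312)/2 = 2.104844
  f(c_6) = f(2.104844) = 0.115543
  f(a) × f(c) < 0, new interval: [2.089375, 2.104844]
Iteration 7:
  c_7 = (2.089375 + 2.104844)/2 = 2.097109
  f(c_7) = f(2.097109) = 0.028591
  f(a) × f(c) < 0, new interval: [2.089375, 2.097109]

After 7 iteration(s), the approximation is c_7 = 2.097109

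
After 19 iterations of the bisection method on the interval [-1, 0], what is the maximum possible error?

Bisection error bound: |error| ≤ (b-a)/2^n
|error| ≤ (0 - (-1))/2^19 = 1/2^19
|error| ≤ 0.0000019073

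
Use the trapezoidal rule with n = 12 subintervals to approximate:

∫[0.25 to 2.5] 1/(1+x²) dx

f(x) = 1/(1+x²)
a = 0.25, b = 2.5, n = 12
h = (b - a)/n = 0.187500

Trapezoidal rule: (h/2)[f(x₀) + 2f(x₁) + 2f(x₂) + ... + f(xₙ)]

x_0 = 0.2500, f(x_0) = 0.941176, coefficient = 1
x_1 = 0.4375, f(x_1) = 0.839344, coefficient = 2
x_2 = 0.6250, f(x_2) = 0.719101, coefficient = 2
x_3 = 0.8125, f(x_3) = 0.602353, coefficient = 2
x_4 = 1.0000, f(x_4) = 0.500000, coefficient = 2
x_5 = 1.1875, f(x_5) = 0.414911, coefficient = 2
x_6 = 1.3750, f(x_6) = 0.345946, coefficient = 2
x_7 = 1.5625, f(x_7) = 0.290579, coefficient = 2
x_8 = 1.7500, f(x_8) = 0.246154, coefficient = 2
x_9 = 1.9375, f(x_9) = 0.210353, coefficient = 2
x_10 = 2.1250, f(x_10) = 0.181303, coefficient = 2
x_11 = 2.3125, f(x_11) = 0.157538, coefficient = 2
x_12 = 2.5000, f(x_12) = 0.137931, coefficient = 1

I ≈ (0.187500/2) × 10.094273 = 0.946338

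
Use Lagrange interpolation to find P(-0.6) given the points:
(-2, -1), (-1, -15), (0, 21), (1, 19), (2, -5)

Lagrange interpolation formula:
P(x) = Σ yᵢ × Lᵢ(x)
where Lᵢ(x) = Π_{j≠i} (x - xⱼ)/(xᵢ - xⱼ)

L_0(-0.6) = (-0.6 - (-1))/(-2 - (-1)) × (-0.6 - 0)/(-2 - 0) × (-0.6 - 1)/(-2 - 1) × (-0.6 - 2)/(-2 - 2) = -0.041600
L_1(-0.6) = (-0.6 - (-2))/(-1 - (-2)) × (-0.6 - 0)/(-1 - 0) × (-0.6 - 1)/(-1 - 1) × (-0.6 - 2)/(-1 - 2) = 0.582400
L_2(-0.6) = (-0.6 - (-2))/(0 - (-2)) × (-0.6 - (-1))/(0 - (-1)) × (-0.6 - 1)/(0 - 1) × (-0.6 - 2)/(0 - 2) = 0.582400
L_3(-0.6) = (-0.6 - (-2))/(1 - (-2)) × (-0.6 - (-1))/(1 - (-1)) × (-0.6 - 0)/(1 - 0) × (-0.6 - 2)/(1 - 2) = -0.145600
L_4(-0.6) = (-0.6 - (-2))/(2 - (-2)) × (-0.6 - (-1))/(2 - (-1)) × (-0.6 - 0)/(2 - 0) × (-0.6 - 1)/(2 - 1) = 0.022400

P(-0.6) = (-1)×L_0(-0.6) + (-15)×L_1(-0.6) + 21×L_2(-0.6) + 19×L_3(-0.6) + (-5)×L_4(-0.6)
P(-0.6) = 0.657600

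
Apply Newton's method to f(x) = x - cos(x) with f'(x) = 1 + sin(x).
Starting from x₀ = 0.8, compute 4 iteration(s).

f(x) = x - cos(x)
f'(x) = 1 + sin(x)
x₀ = 0.8

Newton-Raphson formula: x_{n+1} = x_n - f(x_n)/f'(x_n)

Iteration 1:
  f(0.800000) = 0.103293
  f'(0.800000) = 1.717356
  x_1 = 0.800000 - 0.103293/1.717356 = 0.739853
Iteration 2:
  f(0.739853) = 0.001286
  f'(0.739853) = 1.674180
  x_2 = 0.739853 - 0.001286/1.674180 = 0.739085
Iteration 3:
  f(0.739085) = 0.000000
  f'(0.739085) = 1.673612
  x_3 = 0.739085 - 0.000000/1.673612 = 0.739085
Iteration 4:
  f(0.739085) = 0.000000
  f'(0.739085) = 1.673612
  x_4 = 0.739085 - 0.000000/1.673612 = 0.739085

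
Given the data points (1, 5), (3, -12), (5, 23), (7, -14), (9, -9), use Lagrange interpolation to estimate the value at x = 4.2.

Lagrange interpolation formula:
P(x) = Σ yᵢ × Lᵢ(x)
where Lᵢ(x) = Π_{j≠i} (x - xⱼ)/(xᵢ - xⱼ)

L_0(4.2) = (4.2 - 3)/(1 - 3) × (4.2 - 5)/(1 - 5) × (4.2 - 7)/(1 - 7) × (4.2 - 9)/(1 - 9) = -0.033600
L_1(4.2) = (4.2 - 1)/(3 - 1) × (4.2 - 5)/(3 - 5) × (4.2 - 7)/(3 - 7) × (4.2 - 9)/(3 - 9) = 0.358400
L_2(4.2) = (4.2 - 1)/(5 - 1) × (4.2 - 3)/(5 - 3) × (4.2 - 7)/(5 - 7) × (4.2 - 9)/(5 - 9) = 0.806400
L_3(4.2) = (4.2 - 1)/(7 - 1) × (4.2 - 3)/(7 - 3) × (4.2 - 5)/(7 - 5) × (4.2 - 9)/(7 - 9) = -0.153600
L_4(4.2) = (4.2 - 1)/(9 - 1) × (4.2 - 3)/(9 - 3) × (4.2 - 5)/(9 - 5) × (4.2 - 7)/(9 - 7) = 0.022400

P(4.2) = 5×L_0(4.2) + (-12)×L_1(4.2) + 23×L_2(4.2) + (-14)×L_3(4.2) + (-9)×L_4(4.2)
P(4.2) = 16.027200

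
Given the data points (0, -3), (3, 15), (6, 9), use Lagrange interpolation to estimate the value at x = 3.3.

Lagrange interpolation formula:
P(x) = Σ yᵢ × Lᵢ(x)
where Lᵢ(x) = Π_{j≠i} (x - xⱼ)/(xᵢ - xⱼ)

L_0(3.3) = (3.3 - 3)/(0 - 3) × (3.3 - 6)/(0 - 6) = -0.045000
L_1(3.3) = (3.3 - 0)/(3 - 0) × (3.3 - 6)/(3 - 6) = 0.990000
L_2(3.3) = (3.3 - 0)/(6 - 0) × (3.3 - 3)/(6 - 3) = 0.055000

P(3.3) = (-3)×L_0(3.3) + 15×L_1(3.3) + 9×L_2(3.3)
P(3.3) = 15.480000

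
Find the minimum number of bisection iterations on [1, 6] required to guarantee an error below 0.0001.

We need (b-a)/2^n ≤ 0.0001
(6 - 1)/2^n ≤ 0.0001
5/2^n ≤ 0.0001
2^n ≥ 50000
n ≥ log₂(50000) = 15.61
n ≥ 16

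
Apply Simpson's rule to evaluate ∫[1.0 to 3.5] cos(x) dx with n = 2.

f(x) = cos(x)
a = 1.0, b = 3.5, n = 2
h = (b - a)/n = 1.250000

Simpson's rule: (h/3)[f(x₀) + 4f(x₁) + 2f(x₂) + ... + f(xₙ)]

x_0 = 1.0000, f(x_0) = 0.540302, coefficient = 1
x_1 = 2.2500, f(x_1) = -0.628174, coefficient = 4
x_2 = 3.5000, f(x_2) = -0.936457, coefficient = 1

I ≈ (1.250000/3) × -2.908849 = -1.212020
Exact value: -1.192254
Error: 0.019766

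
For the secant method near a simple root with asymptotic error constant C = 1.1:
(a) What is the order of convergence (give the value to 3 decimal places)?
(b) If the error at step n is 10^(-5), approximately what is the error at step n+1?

(a) Secant method has superlinear convergence with order φ = (1+√5)/2 ≈ 1.618.
    This means |e_{n+1}| ≈ C|e_n|^1.618.

(b) With |e_n| = 10^(-5) and C = 1.1:
    |e_{n+1}| ≈ 1.1 × (10^(-5))^1.618 = 1.1 × 10^(-8.09)

(a) ≈ 1.618 (golden ratio); (b) |e_{n+1}| ≈ 8.938e-09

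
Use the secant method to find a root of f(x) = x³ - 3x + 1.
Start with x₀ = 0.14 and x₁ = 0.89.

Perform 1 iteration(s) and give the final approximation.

f(x) = x³ - 3x + 1
x₀ = 0.14, x₁ = 0.89

Secant formula: x_{n+1} = x_n - f(x_n)(x_n - x_{n-1})/(f(x_n) - f(x_{n-1}))

Iteration 1:
  f(0.140000) = 0.582744
  f(0.890000) = -0.965031
  x_2 = 0.890000 - (-0.965031)×(0.890000 - 0.140000)/(-0.965031 - 0.582744)
       = 0.422378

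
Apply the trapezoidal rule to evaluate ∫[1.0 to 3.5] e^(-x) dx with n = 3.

f(x) = e^(-x)
a = 1.0, b = 3.5, n = 3
h = (b - a)/n = 0.833333

Trapezoidal rule: (h/2)[f(x₀) + 2f(x₁) + 2f(x₂) + ... + f(xₙ)]

x_0 = 1.0000, f(x_0) = 0.367879, coefficient = 1
x_1 = 1.8333, f(x_1) = 0.159880, coefficient = 2
x_2 = 2.6667, f(x_2) = 0.069483, coefficient = 2
x_3 = 3.5000, f(x_3) = 0.030197, coefficient = 1

I ≈ (0.833333/2) × 0.856803 = 0.357001
Exact value: 0.337682
Error: 0.019319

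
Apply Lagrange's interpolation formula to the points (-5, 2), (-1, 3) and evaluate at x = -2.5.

Lagrange interpolation formula:
P(x) = Σ yᵢ × Lᵢ(x)
where Lᵢ(x) = Π_{j≠i} (x - xⱼ)/(xᵢ - xⱼ)

L_0(-2.5) = (-2.5 - (-1))/(-5 - (-1)) = 0.375000
L_1(-2.5) = (-2.5 - (-5))/(-1 - (-5)) = 0.625000

P(-2.5) = 2×L_0(-2.5) + 3×L_1(-2.5)
P(-2.5) = 2.625000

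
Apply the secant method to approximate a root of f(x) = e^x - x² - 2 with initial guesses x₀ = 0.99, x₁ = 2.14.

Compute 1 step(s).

f(x) = e^x - x² - 2
x₀ = 0.99, x₁ = 2.14

Secant formula: x_{n+1} = x_n - f(x_n)(x_n - x_{n-1})/(f(x_n) - f(x_{n-1}))

Iteration 1:
  f(0.990000) = -0.288866
  f(2.140000) = 1.919838
  x_2 = 2.140000 - 1.919838×(2.140000 - 0.990000)/(1.919838 - (-0.288866))
       = 1.140403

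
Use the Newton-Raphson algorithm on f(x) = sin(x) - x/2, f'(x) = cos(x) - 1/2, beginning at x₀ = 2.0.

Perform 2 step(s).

f(x) = sin(x) - x/2
f'(x) = cos(x) - 1/2
x₀ = 2.0

Newton-Raphson formula: x_{n+1} = x_n - f(x_n)/f'(x_n)

Iteration 1:
  f(2.000000) = -0.090703
  f'(2.000000) = -0.916147
  x_1 = 2.000000 - (-0.090703)/(-0.916147) = 1.900996
Iteration 2:
  f(1.900996) = -0.004520
  f'(1.900996) = -0.824232
  x_2 = 1.900996 - (-0.004520)/(-0.824232) = 1.895512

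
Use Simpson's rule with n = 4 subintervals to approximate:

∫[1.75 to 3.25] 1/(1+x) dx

f(x) = 1/(1+x)
a = 1.75, b = 3.25, n = 4
h = (b - a)/n = 0.375000

Simpson's rule: (h/3)[f(x₀) + 4f(x₁) + 2f(x₂) + ... + f(xₙ)]

x_0 = 1.7500, f(x_0) = 0.363636, coefficient = 1
x_1 = 2.1250, f(x_1) = 0.320000, coefficient = 4
x_2 = 2.5000, f(x_2) = 0.285714, coefficient = 2
x_3 = 2.8750, f(x_3) = 0.258065, coefficient = 4
x_4 = 3.2500, f(x_4) = 0.235294, coefficient = 1

I ≈ (0.375000/3) × 3.482617 = 0.435327
Exact value: 0.435318
Error: 0.000009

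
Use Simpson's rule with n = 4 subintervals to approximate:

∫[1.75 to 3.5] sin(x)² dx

f(x) = sin(x)²
a = 1.75, b = 3.5, n = 4
h = (b - a)/n = 0.437500

Simpson's rule: (h/3)[f(x₀) + 4f(x₁) + 2f(x₂) + ... + f(xₙ)]

x_0 = 1.7500, f(x_0) = 0.968228, coefficient = 1
x_1 = 2.1875, f(x_1) = 0.665512, coefficient = 4
x_2 = 2.6250, f(x_2) = 0.243957, coefficient = 2
x_3 = 3.0625, f(x_3) = 0.006243, coefficient = 4
x_4 = 3.5000, f(x_4) = 0.123049, coefficient = 1

I ≈ (0.437500/3) × 4.266211 = 0.622156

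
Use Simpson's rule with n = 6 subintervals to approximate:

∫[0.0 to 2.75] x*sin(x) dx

f(x) = x*sin(x)
a = 0.0, b = 2.75, n = 6
h = (b - a)/n = 0.458333

Simpson's rule: (h/3)[f(x₀) + 4f(x₁) + 2f(x₂) + ... + f(xₙ)]

x_0 = 0.0000, f(x_0) = 0.000000, coefficient = 1
x_1 = 0.4583, f(x_1) = 0.202791, coefficient = 4
x_2 = 0.9167, f(x_2) = 0.727446, coefficient = 2
x_3 = 1.3750, f(x_3) = 1.348728, coefficient = 4
x_4 = 1.8333, f(x_4) = 1.770514, coefficient = 2
x_5 = 2.2917, f(x_5) = 1.721572, coefficient = 4
x_6 = 2.7500, f(x_6) = 1.049568, coefficient = 1

I ≈ (0.458333/3) × 19.137854 = 2.923839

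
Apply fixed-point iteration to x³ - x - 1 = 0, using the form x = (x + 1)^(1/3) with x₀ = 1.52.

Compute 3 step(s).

Equation: x³ - x - 1 = 0
Fixed-point form: x = (x + 1)^(1/3)
x₀ = 1.52

x_1 = g(1.520000) = 1.360818
x_2 = g(1.360818) = 1.331540
x_3 = g(1.331540) = 1.326013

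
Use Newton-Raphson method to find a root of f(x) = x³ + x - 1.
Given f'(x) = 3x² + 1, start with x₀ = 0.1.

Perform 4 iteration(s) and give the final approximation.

f(x) = x³ + x - 1
f'(x) = 3x² + 1
x₀ = 0.1

Newton-Raphson formula: x_{n+1} = x_n - f(x_n)/f'(x_n)

Iteration 1:
  f(0.100000) = -0.899000
  f'(0.100000) = 1.030000
  x_1 = 0.100000 - (-0.899000)/1.030000 = 0.972816
Iteration 2:
  f(0.972816) = 0.893459
  f'(0.972816) = 3.839110
  x_2 = 0.972816 - 0.893459/3.839110 = 0.740090
Iteration 3:
  f(0.740090) = 0.145462
  f'(0.740090) = 2.643200
  x_3 = 0.740090 - 0.145462/2.643200 = 0.685058
Iteration 4:
  f(0.685058) = 0.006558
  f'(0.685058) = 2.407911
  x_4 = 0.685058 - 0.006558/2.407911 = 0.682334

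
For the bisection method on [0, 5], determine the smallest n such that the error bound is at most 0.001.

We need (b-a)/2^n ≤ 0.001
(5 - 0)/2^n ≤ 0.001
5/2^n ≤ 0.001
2^n ≥ 5000
n ≥ log₂(5000) = 12.29
n ≥ 13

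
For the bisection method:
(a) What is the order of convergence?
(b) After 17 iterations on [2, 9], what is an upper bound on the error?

(a) Bisection has linear (order 1) convergence; the error is halved each step.

(b) Error bound = (b-a)/2^n = (9 - 2)/2^{17}
    = 7/2^{17}

(a) 1 (linear); (b) error ≤ 5.34e-05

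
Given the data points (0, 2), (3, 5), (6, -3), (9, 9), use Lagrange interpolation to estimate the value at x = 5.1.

Lagrange interpolation formula:
P(x) = Σ yᵢ × Lᵢ(x)
where Lᵢ(x) = Π_{j≠i} (x - xⱼ)/(xᵢ - xⱼ)

L_0(5.1) = (5.1 - 3)/(0 - 3) × (5.1 - 6)/(0 - 6) × (5.1 - 9)/(0 - 9) = -0.045500
L_1(5.1) = (5.1 - 0)/(3 - 0) × (5.1 - 6)/(3 - 6) × (5.1 - 9)/(3 - 9) = 0.331500
L_2(5.1) = (5.1 - 0)/(6 - 0) × (5.1 - 3)/(6 - 3) × (5.1 - 9)/(6 - 9) = 0.773500
L_3(5.1) = (5.1 - 0)/(9 - 0) × (5.1 - 3)/(9 - 3) × (5.1 - 6)/(9 - 6) = -0.059500

P(5.1) = 2×L_0(5.1) + 5×L_1(5.1) + (-3)×L_2(5.1) + 9×L_3(5.1)
P(5.1) = -1.289500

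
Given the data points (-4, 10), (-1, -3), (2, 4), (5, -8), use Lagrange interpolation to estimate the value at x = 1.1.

Lagrange interpolation formula:
P(x) = Σ yᵢ × Lᵢ(x)
where Lᵢ(x) = Π_{j≠i} (x - xⱼ)/(xᵢ - xⱼ)

L_0(1.1) = (1.1 - (-1))/(-4 - (-1)) × (1.1 - 2)/(-4 - 2) × (1.1 - 5)/(-4 - 5) = -0.045500
L_1(1.1) = (1.1 - (-4))/(-1 - (-4)) × (1.1 - 2)/(-1 - 2) × (1.1 - 5)/(-1 - 5) = 0.331500
L_2(1.1) = (1.1 - (-4))/(2 - (-4)) × (1.1 - (-1))/(2 - (-1)) × (1.1 - 5)/(2 - 5) = 0.773500
L_3(1.1) = (1.1 - (-4))/(5 - (-4)) × (1.1 - (-1))/(5 - (-1)) × (1.1 - 2)/(5 - 2) = -0.059500

P(1.1) = 10×L_0(1.1) + (-3)×L_1(1.1) + 4×L_2(1.1) + (-8)×L_3(1.1)
P(1.1) = 2.120500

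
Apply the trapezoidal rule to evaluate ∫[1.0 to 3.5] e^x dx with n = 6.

f(x) = e^x
a = 1.0, b = 3.5, n = 6
h = (b - a)/n = 0.416667

Trapezoidal rule: (h/2)[f(x₀) + 2f(x₁) + 2f(x₂) + ... + f(xₙ)]

x_0 = 1.0000, f(x_0) = 2.718282, coefficient = 1
x_1 = 1.4167, f(x_1) = 4.123353, coefficient = 2
x_2 = 1.8333, f(x_2) = 6.254701, coefficient = 2
x_3 = 2.2500, f(x_3) = 9.487736, coefficient = 2
x_4 = 2.6667, f(x_4) = 14.391916, coefficient = 2
x_5 = 3.0833, f(x_5) = 21.831051, coefficient = 2
x_6 = 3.5000, f(x_6) = 33.115452, coefficient = 1

I ≈ (0.416667/2) × 148.011248 = 30.835677
Exact value: 30.397170
Error: 0.438507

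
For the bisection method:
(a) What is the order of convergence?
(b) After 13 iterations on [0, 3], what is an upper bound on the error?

(a) Bisection has linear (order 1) convergence; the error is halved each step.

(b) Error bound = (b-a)/2^n = (3 - 0)/2^{13}
    = 3/2^{13}

(a) 1 (linear); (b) error ≤ 3.66e-04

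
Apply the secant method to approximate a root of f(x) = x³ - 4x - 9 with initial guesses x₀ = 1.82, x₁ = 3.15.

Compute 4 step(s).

f(x) = x³ - 4x - 9
x₀ = 1.82, x₁ = 3.15

Secant formula: x_{n+1} = x_n - f(x_n)(x_n - x_{n-1})/(f(x_n) - f(x_{n-1}))

Iteration 1:
  f(1.820000) = -10.251432
  f(3.150000) = 9.655875
  x_2 = 3.150000 - 9.655875×(3.150000 - 1.820000)/(9.655875 - (-10.251432))
       = 2.504894
Iteration 2:
  f(3.150000) = 9.655875
  f(2.504894) = -3.302627
  x_3 = 2.504894 - (-3.302627)×(2.504894 - 3.150000)/(-3.302627 - 9.655875)
       = 2.669307
Iteration 3:
  f(2.504894) = -3.302627
  f(2.669307) = -0.657878
  x_4 = 2.669307 - (-0.657878)×(2.669307 - 2.504894)/(-0.657878 - (-3.302627))
       = 2.710205
Iteration 4:
  f(2.669307) = -0.657878
  f(2.710205) = 0.066203
  x_5 = 2.710205 - 0.066203×(2.710205 - 2.669307)/(0.066203 - (-0.657878))
       = 2.706465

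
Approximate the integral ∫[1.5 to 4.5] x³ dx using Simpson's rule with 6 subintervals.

f(x) = x³
a = 1.5, b = 4.5, n = 6
h = (b - a)/n = 0.500000

Simpson's rule: (h/3)[f(x₀) + 4f(x₁) + 2f(x₂) + ... + f(xₙ)]

x_0 = 1.5000, f(x_0) = 3.375000, coefficient = 1
x_1 = 2.0000, f(x_1) = 8.000000, coefficient = 4
x_2 = 2.5000, f(x_2) = 15.625000, coefficient = 2
x_3 = 3.0000, f(x_3) = 27.000000, coefficient = 4
x_4 = 3.5000, f(x_4) = 42.875000, coefficient = 2
x_5 = 4.0000, f(x_5) = 64.000000, coefficient = 4
x_6 = 4.5000, f(x_6) = 91.125000, coefficient = 1

I ≈ (0.500000/3) × 607.500000 = 101.250000
Exact value: 101.250000
Error: 0.000000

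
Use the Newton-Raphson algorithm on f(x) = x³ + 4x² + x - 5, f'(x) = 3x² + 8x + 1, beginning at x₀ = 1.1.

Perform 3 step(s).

f(x) = x³ + 4x² + x - 5
f'(x) = 3x² + 8x + 1
x₀ = 1.1

Newton-Raphson formula: x_{n+1} = x_n - f(x_n)/f'(x_n)

Iteration 1:
  f(1.100000) = 2.271000
  f'(1.100000) = 13.430000
  x_1 = 1.100000 - 2.271000/13.430000 = 0.930901
Iteration 2:
  f(0.930901) = 0.203904
  f'(0.930901) = 11.046938
  x_2 = 0.930901 - 0.203904/11.046938 = 0.912443
Iteration 3:
  f(0.912443) = 0.002308
  f'(0.912443) = 10.797200
  x_3 = 0.912443 - 0.002308/10.797200 = 0.912229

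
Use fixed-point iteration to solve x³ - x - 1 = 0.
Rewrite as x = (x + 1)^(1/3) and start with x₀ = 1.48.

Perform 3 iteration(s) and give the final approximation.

Equation: x³ - x - 1 = 0
Fixed-point form: x = (x + 1)^(1/3)
x₀ = 1.48

x_1 = g(1.480000) = 1.353580
x_2 = g(1.353580) = 1.330178
x_3 = g(1.330178) = 1.325754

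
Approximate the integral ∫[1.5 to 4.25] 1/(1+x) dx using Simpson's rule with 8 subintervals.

f(x) = 1/(1+x)
a = 1.5, b = 4.25, n = 8
h = (b - a)/n = 0.343750

Simpson's rule: (h/3)[f(x₀) + 4f(x₁) + 2f(x₂) + ... + f(xₙ)]

x_0 = 1.5000, f(x_0) = 0.400000, coefficient = 1
x_1 = 1.8438, f(x_1) = 0.351648, coefficient = 4
x_2 = 2.1875, f(x_2) = 0.313725, coefficient = 2
x_3 = 2.5312, f(x_3) = 0.283186, coefficient = 4
x_4 = 2.8750, f(x_4) = 0.258065, coefficient = 2
x_5 = 3.2188, f(x_5) = 0.237037, coefficient = 4
x_6 = 3.5625, f(x_6) = 0.219178, coefficient = 2
x_7 = 3.9062, f(x_7) = 0.203822, coefficient = 4
x_8 = 4.2500, f(x_8) = 0.190476, coefficient = 1

I ≈ (0.343750/3) × 6.475184 = 0.741948
Exact value: 0.741937
Error: 0.000011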